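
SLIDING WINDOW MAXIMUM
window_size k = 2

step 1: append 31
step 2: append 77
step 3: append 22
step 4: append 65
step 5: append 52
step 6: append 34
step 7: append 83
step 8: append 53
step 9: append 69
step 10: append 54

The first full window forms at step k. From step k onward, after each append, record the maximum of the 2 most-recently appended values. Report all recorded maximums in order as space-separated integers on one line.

step 1: append 31 -> window=[31] (not full yet)
step 2: append 77 -> window=[31, 77] -> max=77
step 3: append 22 -> window=[77, 22] -> max=77
step 4: append 65 -> window=[22, 65] -> max=65
step 5: append 52 -> window=[65, 52] -> max=65
step 6: append 34 -> window=[52, 34] -> max=52
step 7: append 83 -> window=[34, 83] -> max=83
step 8: append 53 -> window=[83, 53] -> max=83
step 9: append 69 -> window=[53, 69] -> max=69
step 10: append 54 -> window=[69, 54] -> max=69

Answer: 77 77 65 65 52 83 83 69 69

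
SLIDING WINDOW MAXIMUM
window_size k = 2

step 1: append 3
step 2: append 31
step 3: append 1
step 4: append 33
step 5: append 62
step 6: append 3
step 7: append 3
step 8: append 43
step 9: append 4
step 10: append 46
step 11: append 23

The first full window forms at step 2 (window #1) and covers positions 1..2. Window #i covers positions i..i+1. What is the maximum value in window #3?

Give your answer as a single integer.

Answer: 33

Derivation:
step 1: append 3 -> window=[3] (not full yet)
step 2: append 31 -> window=[3, 31] -> max=31
step 3: append 1 -> window=[31, 1] -> max=31
step 4: append 33 -> window=[1, 33] -> max=33
Window #3 max = 33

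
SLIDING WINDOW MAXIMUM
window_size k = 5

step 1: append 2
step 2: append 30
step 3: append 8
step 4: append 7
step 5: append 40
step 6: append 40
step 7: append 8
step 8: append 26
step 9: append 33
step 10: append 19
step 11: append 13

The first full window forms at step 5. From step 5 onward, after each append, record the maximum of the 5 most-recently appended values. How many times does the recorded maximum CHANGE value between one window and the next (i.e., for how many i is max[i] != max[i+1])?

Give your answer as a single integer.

step 1: append 2 -> window=[2] (not full yet)
step 2: append 30 -> window=[2, 30] (not full yet)
step 3: append 8 -> window=[2, 30, 8] (not full yet)
step 4: append 7 -> window=[2, 30, 8, 7] (not full yet)
step 5: append 40 -> window=[2, 30, 8, 7, 40] -> max=40
step 6: append 40 -> window=[30, 8, 7, 40, 40] -> max=40
step 7: append 8 -> window=[8, 7, 40, 40, 8] -> max=40
step 8: append 26 -> window=[7, 40, 40, 8, 26] -> max=40
step 9: append 33 -> window=[40, 40, 8, 26, 33] -> max=40
step 10: append 19 -> window=[40, 8, 26, 33, 19] -> max=40
step 11: append 13 -> window=[8, 26, 33, 19, 13] -> max=33
Recorded maximums: 40 40 40 40 40 40 33
Changes between consecutive maximums: 1

Answer: 1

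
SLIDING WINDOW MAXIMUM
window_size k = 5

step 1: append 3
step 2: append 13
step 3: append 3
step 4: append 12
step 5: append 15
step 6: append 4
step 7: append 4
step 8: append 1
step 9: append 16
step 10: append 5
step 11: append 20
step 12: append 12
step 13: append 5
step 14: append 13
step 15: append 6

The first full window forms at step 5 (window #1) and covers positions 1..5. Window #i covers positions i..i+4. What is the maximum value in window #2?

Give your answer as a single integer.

Answer: 15

Derivation:
step 1: append 3 -> window=[3] (not full yet)
step 2: append 13 -> window=[3, 13] (not full yet)
step 3: append 3 -> window=[3, 13, 3] (not full yet)
step 4: append 12 -> window=[3, 13, 3, 12] (not full yet)
step 5: append 15 -> window=[3, 13, 3, 12, 15] -> max=15
step 6: append 4 -> window=[13, 3, 12, 15, 4] -> max=15
Window #2 max = 15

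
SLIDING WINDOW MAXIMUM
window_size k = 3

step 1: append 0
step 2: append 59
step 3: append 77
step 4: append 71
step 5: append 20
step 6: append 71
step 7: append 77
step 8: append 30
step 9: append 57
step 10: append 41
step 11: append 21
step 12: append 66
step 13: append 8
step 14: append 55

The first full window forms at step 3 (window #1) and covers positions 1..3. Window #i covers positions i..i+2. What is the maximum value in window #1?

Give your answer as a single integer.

Answer: 77

Derivation:
step 1: append 0 -> window=[0] (not full yet)
step 2: append 59 -> window=[0, 59] (not full yet)
step 3: append 77 -> window=[0, 59, 77] -> max=77
Window #1 max = 77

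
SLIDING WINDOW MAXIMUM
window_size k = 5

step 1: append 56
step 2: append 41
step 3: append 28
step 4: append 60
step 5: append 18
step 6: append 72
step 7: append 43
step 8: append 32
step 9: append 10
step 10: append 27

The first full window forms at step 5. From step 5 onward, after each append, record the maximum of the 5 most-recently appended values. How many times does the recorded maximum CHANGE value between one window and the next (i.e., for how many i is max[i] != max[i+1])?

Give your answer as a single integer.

step 1: append 56 -> window=[56] (not full yet)
step 2: append 41 -> window=[56, 41] (not full yet)
step 3: append 28 -> window=[56, 41, 28] (not full yet)
step 4: append 60 -> window=[56, 41, 28, 60] (not full yet)
step 5: append 18 -> window=[56, 41, 28, 60, 18] -> max=60
step 6: append 72 -> window=[41, 28, 60, 18, 72] -> max=72
step 7: append 43 -> window=[28, 60, 18, 72, 43] -> max=72
step 8: append 32 -> window=[60, 18, 72, 43, 32] -> max=72
step 9: append 10 -> window=[18, 72, 43, 32, 10] -> max=72
step 10: append 27 -> window=[72, 43, 32, 10, 27] -> max=72
Recorded maximums: 60 72 72 72 72 72
Changes between consecutive maximums: 1

Answer: 1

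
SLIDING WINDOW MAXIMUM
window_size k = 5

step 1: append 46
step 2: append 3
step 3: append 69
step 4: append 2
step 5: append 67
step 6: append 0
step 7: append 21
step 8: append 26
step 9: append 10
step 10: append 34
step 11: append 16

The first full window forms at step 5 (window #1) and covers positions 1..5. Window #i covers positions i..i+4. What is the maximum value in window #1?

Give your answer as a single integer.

Answer: 69

Derivation:
step 1: append 46 -> window=[46] (not full yet)
step 2: append 3 -> window=[46, 3] (not full yet)
step 3: append 69 -> window=[46, 3, 69] (not full yet)
step 4: append 2 -> window=[46, 3, 69, 2] (not full yet)
step 5: append 67 -> window=[46, 3, 69, 2, 67] -> max=69
Window #1 max = 69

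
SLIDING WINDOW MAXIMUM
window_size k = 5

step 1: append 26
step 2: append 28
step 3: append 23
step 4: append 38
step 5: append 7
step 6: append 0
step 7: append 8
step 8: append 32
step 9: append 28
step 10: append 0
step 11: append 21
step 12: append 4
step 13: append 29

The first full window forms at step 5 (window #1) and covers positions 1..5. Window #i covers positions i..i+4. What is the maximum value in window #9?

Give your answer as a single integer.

Answer: 29

Derivation:
step 1: append 26 -> window=[26] (not full yet)
step 2: append 28 -> window=[26, 28] (not full yet)
step 3: append 23 -> window=[26, 28, 23] (not full yet)
step 4: append 38 -> window=[26, 28, 23, 38] (not full yet)
step 5: append 7 -> window=[26, 28, 23, 38, 7] -> max=38
step 6: append 0 -> window=[28, 23, 38, 7, 0] -> max=38
step 7: append 8 -> window=[23, 38, 7, 0, 8] -> max=38
step 8: append 32 -> window=[38, 7, 0, 8, 32] -> max=38
step 9: append 28 -> window=[7, 0, 8, 32, 28] -> max=32
step 10: append 0 -> window=[0, 8, 32, 28, 0] -> max=32
step 11: append 21 -> window=[8, 32, 28, 0, 21] -> max=32
step 12: append 4 -> window=[32, 28, 0, 21, 4] -> max=32
step 13: append 29 -> window=[28, 0, 21, 4, 29] -> max=29
Window #9 max = 29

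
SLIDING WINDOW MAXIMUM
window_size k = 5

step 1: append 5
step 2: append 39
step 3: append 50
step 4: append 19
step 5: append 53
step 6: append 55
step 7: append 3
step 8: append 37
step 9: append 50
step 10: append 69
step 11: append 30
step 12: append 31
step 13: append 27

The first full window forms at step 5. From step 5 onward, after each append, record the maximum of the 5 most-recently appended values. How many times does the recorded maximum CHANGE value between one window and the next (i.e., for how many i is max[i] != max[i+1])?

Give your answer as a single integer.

Answer: 2

Derivation:
step 1: append 5 -> window=[5] (not full yet)
step 2: append 39 -> window=[5, 39] (not full yet)
step 3: append 50 -> window=[5, 39, 50] (not full yet)
step 4: append 19 -> window=[5, 39, 50, 19] (not full yet)
step 5: append 53 -> window=[5, 39, 50, 19, 53] -> max=53
step 6: append 55 -> window=[39, 50, 19, 53, 55] -> max=55
step 7: append 3 -> window=[50, 19, 53, 55, 3] -> max=55
step 8: append 37 -> window=[19, 53, 55, 3, 37] -> max=55
step 9: append 50 -> window=[53, 55, 3, 37, 50] -> max=55
step 10: append 69 -> window=[55, 3, 37, 50, 69] -> max=69
step 11: append 30 -> window=[3, 37, 50, 69, 30] -> max=69
step 12: append 31 -> window=[37, 50, 69, 30, 31] -> max=69
step 13: append 27 -> window=[50, 69, 30, 31, 27] -> max=69
Recorded maximums: 53 55 55 55 55 69 69 69 69
Changes between consecutive maximums: 2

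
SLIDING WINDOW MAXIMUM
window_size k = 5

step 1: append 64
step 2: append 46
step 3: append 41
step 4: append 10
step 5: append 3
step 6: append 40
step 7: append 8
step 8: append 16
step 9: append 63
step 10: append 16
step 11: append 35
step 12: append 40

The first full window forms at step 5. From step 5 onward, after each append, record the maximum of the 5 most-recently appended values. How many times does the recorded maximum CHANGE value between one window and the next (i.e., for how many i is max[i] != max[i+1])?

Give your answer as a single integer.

step 1: append 64 -> window=[64] (not full yet)
step 2: append 46 -> window=[64, 46] (not full yet)
step 3: append 41 -> window=[64, 46, 41] (not full yet)
step 4: append 10 -> window=[64, 46, 41, 10] (not full yet)
step 5: append 3 -> window=[64, 46, 41, 10, 3] -> max=64
step 6: append 40 -> window=[46, 41, 10, 3, 40] -> max=46
step 7: append 8 -> window=[41, 10, 3, 40, 8] -> max=41
step 8: append 16 -> window=[10, 3, 40, 8, 16] -> max=40
step 9: append 63 -> window=[3, 40, 8, 16, 63] -> max=63
step 10: append 16 -> window=[40, 8, 16, 63, 16] -> max=63
step 11: append 35 -> window=[8, 16, 63, 16, 35] -> max=63
step 12: append 40 -> window=[16, 63, 16, 35, 40] -> max=63
Recorded maximums: 64 46 41 40 63 63 63 63
Changes between consecutive maximums: 4

Answer: 4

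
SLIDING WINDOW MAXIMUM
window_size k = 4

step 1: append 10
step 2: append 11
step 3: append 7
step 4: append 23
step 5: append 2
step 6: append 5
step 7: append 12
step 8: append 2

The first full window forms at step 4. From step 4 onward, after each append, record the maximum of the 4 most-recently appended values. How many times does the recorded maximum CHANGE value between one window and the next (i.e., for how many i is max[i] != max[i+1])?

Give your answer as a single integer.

Answer: 1

Derivation:
step 1: append 10 -> window=[10] (not full yet)
step 2: append 11 -> window=[10, 11] (not full yet)
step 3: append 7 -> window=[10, 11, 7] (not full yet)
step 4: append 23 -> window=[10, 11, 7, 23] -> max=23
step 5: append 2 -> window=[11, 7, 23, 2] -> max=23
step 6: append 5 -> window=[7, 23, 2, 5] -> max=23
step 7: append 12 -> window=[23, 2, 5, 12] -> max=23
step 8: append 2 -> window=[2, 5, 12, 2] -> max=12
Recorded maximums: 23 23 23 23 12
Changes between consecutive maximums: 1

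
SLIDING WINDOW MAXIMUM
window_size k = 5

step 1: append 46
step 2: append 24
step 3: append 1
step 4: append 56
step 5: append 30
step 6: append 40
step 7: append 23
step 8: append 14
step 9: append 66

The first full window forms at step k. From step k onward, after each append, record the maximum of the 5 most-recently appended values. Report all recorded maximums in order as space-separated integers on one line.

step 1: append 46 -> window=[46] (not full yet)
step 2: append 24 -> window=[46, 24] (not full yet)
step 3: append 1 -> window=[46, 24, 1] (not full yet)
step 4: append 56 -> window=[46, 24, 1, 56] (not full yet)
step 5: append 30 -> window=[46, 24, 1, 56, 30] -> max=56
step 6: append 40 -> window=[24, 1, 56, 30, 40] -> max=56
step 7: append 23 -> window=[1, 56, 30, 40, 23] -> max=56
step 8: append 14 -> window=[56, 30, 40, 23, 14] -> max=56
step 9: append 66 -> window=[30, 40, 23, 14, 66] -> max=66

Answer: 56 56 56 56 66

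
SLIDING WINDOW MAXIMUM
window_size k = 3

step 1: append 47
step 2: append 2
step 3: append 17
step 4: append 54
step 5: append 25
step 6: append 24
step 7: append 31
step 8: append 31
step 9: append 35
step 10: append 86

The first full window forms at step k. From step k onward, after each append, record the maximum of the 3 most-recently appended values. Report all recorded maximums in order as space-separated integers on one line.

Answer: 47 54 54 54 31 31 35 86

Derivation:
step 1: append 47 -> window=[47] (not full yet)
step 2: append 2 -> window=[47, 2] (not full yet)
step 3: append 17 -> window=[47, 2, 17] -> max=47
step 4: append 54 -> window=[2, 17, 54] -> max=54
step 5: append 25 -> window=[17, 54, 25] -> max=54
step 6: append 24 -> window=[54, 25, 24] -> max=54
step 7: append 31 -> window=[25, 24, 31] -> max=31
step 8: append 31 -> window=[24, 31, 31] -> max=31
step 9: append 35 -> window=[31, 31, 35] -> max=35
step 10: append 86 -> window=[31, 35, 86] -> max=86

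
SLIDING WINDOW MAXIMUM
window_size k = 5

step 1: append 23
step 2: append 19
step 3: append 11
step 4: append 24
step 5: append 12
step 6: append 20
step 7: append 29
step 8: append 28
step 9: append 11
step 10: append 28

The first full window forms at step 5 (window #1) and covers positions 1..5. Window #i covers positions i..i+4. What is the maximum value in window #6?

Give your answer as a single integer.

Answer: 29

Derivation:
step 1: append 23 -> window=[23] (not full yet)
step 2: append 19 -> window=[23, 19] (not full yet)
step 3: append 11 -> window=[23, 19, 11] (not full yet)
step 4: append 24 -> window=[23, 19, 11, 24] (not full yet)
step 5: append 12 -> window=[23, 19, 11, 24, 12] -> max=24
step 6: append 20 -> window=[19, 11, 24, 12, 20] -> max=24
step 7: append 29 -> window=[11, 24, 12, 20, 29] -> max=29
step 8: append 28 -> window=[24, 12, 20, 29, 28] -> max=29
step 9: append 11 -> window=[12, 20, 29, 28, 11] -> max=29
step 10: append 28 -> window=[20, 29, 28, 11, 28] -> max=29
Window #6 max = 29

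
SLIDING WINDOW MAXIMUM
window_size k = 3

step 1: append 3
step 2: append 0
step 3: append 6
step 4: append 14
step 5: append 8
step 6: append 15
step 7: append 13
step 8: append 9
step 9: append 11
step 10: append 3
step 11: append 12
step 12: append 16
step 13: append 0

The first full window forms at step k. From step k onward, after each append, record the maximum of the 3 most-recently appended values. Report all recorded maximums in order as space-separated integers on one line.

step 1: append 3 -> window=[3] (not full yet)
step 2: append 0 -> window=[3, 0] (not full yet)
step 3: append 6 -> window=[3, 0, 6] -> max=6
step 4: append 14 -> window=[0, 6, 14] -> max=14
step 5: append 8 -> window=[6, 14, 8] -> max=14
step 6: append 15 -> window=[14, 8, 15] -> max=15
step 7: append 13 -> window=[8, 15, 13] -> max=15
step 8: append 9 -> window=[15, 13, 9] -> max=15
step 9: append 11 -> window=[13, 9, 11] -> max=13
step 10: append 3 -> window=[9, 11, 3] -> max=11
step 11: append 12 -> window=[11, 3, 12] -> max=12
step 12: append 16 -> window=[3, 12, 16] -> max=16
step 13: append 0 -> window=[12, 16, 0] -> max=16

Answer: 6 14 14 15 15 15 13 11 12 16 16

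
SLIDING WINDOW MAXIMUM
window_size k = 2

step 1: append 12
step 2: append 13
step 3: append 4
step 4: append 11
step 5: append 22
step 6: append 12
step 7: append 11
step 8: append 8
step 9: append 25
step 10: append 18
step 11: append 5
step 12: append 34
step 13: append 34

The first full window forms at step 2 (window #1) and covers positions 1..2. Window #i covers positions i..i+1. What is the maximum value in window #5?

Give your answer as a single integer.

step 1: append 12 -> window=[12] (not full yet)
step 2: append 13 -> window=[12, 13] -> max=13
step 3: append 4 -> window=[13, 4] -> max=13
step 4: append 11 -> window=[4, 11] -> max=11
step 5: append 22 -> window=[11, 22] -> max=22
step 6: append 12 -> window=[22, 12] -> max=22
Window #5 max = 22

Answer: 22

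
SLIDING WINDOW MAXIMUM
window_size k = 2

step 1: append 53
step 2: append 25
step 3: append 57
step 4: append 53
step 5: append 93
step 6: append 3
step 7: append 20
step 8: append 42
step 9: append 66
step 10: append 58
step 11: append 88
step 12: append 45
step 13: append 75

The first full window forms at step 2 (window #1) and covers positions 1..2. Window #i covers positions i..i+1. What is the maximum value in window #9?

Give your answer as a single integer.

Answer: 66

Derivation:
step 1: append 53 -> window=[53] (not full yet)
step 2: append 25 -> window=[53, 25] -> max=53
step 3: append 57 -> window=[25, 57] -> max=57
step 4: append 53 -> window=[57, 53] -> max=57
step 5: append 93 -> window=[53, 93] -> max=93
step 6: append 3 -> window=[93, 3] -> max=93
step 7: append 20 -> window=[3, 20] -> max=20
step 8: append 42 -> window=[20, 42] -> max=42
step 9: append 66 -> window=[42, 66] -> max=66
step 10: append 58 -> window=[66, 58] -> max=66
Window #9 max = 66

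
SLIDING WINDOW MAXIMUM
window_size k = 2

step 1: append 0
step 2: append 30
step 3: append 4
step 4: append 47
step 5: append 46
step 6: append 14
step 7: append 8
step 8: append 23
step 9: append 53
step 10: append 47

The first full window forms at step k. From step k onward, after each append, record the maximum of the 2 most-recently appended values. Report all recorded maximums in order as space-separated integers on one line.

step 1: append 0 -> window=[0] (not full yet)
step 2: append 30 -> window=[0, 30] -> max=30
step 3: append 4 -> window=[30, 4] -> max=30
step 4: append 47 -> window=[4, 47] -> max=47
step 5: append 46 -> window=[47, 46] -> max=47
step 6: append 14 -> window=[46, 14] -> max=46
step 7: append 8 -> window=[14, 8] -> max=14
step 8: append 23 -> window=[8, 23] -> max=23
step 9: append 53 -> window=[23, 53] -> max=53
step 10: append 47 -> window=[53, 47] -> max=53

Answer: 30 30 47 47 46 14 23 53 53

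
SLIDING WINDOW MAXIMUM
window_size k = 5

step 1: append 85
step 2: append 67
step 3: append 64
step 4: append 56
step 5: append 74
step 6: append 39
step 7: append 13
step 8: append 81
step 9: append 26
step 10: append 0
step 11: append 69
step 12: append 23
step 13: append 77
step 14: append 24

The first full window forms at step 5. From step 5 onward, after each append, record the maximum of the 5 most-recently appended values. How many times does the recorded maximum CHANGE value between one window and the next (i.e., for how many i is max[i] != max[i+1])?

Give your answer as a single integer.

step 1: append 85 -> window=[85] (not full yet)
step 2: append 67 -> window=[85, 67] (not full yet)
step 3: append 64 -> window=[85, 67, 64] (not full yet)
step 4: append 56 -> window=[85, 67, 64, 56] (not full yet)
step 5: append 74 -> window=[85, 67, 64, 56, 74] -> max=85
step 6: append 39 -> window=[67, 64, 56, 74, 39] -> max=74
step 7: append 13 -> window=[64, 56, 74, 39, 13] -> max=74
step 8: append 81 -> window=[56, 74, 39, 13, 81] -> max=81
step 9: append 26 -> window=[74, 39, 13, 81, 26] -> max=81
step 10: append 0 -> window=[39, 13, 81, 26, 0] -> max=81
step 11: append 69 -> window=[13, 81, 26, 0, 69] -> max=81
step 12: append 23 -> window=[81, 26, 0, 69, 23] -> max=81
step 13: append 77 -> window=[26, 0, 69, 23, 77] -> max=77
step 14: append 24 -> window=[0, 69, 23, 77, 24] -> max=77
Recorded maximums: 85 74 74 81 81 81 81 81 77 77
Changes between consecutive maximums: 3

Answer: 3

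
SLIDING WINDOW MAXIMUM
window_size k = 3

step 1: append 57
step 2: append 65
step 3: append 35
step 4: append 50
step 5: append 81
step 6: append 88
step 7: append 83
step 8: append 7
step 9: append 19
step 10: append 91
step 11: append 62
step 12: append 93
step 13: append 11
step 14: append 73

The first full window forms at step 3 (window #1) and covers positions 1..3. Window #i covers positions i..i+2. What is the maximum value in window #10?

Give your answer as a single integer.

Answer: 93

Derivation:
step 1: append 57 -> window=[57] (not full yet)
step 2: append 65 -> window=[57, 65] (not full yet)
step 3: append 35 -> window=[57, 65, 35] -> max=65
step 4: append 50 -> window=[65, 35, 50] -> max=65
step 5: append 81 -> window=[35, 50, 81] -> max=81
step 6: append 88 -> window=[50, 81, 88] -> max=88
step 7: append 83 -> window=[81, 88, 83] -> max=88
step 8: append 7 -> window=[88, 83, 7] -> max=88
step 9: append 19 -> window=[83, 7, 19] -> max=83
step 10: append 91 -> window=[7, 19, 91] -> max=91
step 11: append 62 -> window=[19, 91, 62] -> max=91
step 12: append 93 -> window=[91, 62, 93] -> max=93
Window #10 max = 93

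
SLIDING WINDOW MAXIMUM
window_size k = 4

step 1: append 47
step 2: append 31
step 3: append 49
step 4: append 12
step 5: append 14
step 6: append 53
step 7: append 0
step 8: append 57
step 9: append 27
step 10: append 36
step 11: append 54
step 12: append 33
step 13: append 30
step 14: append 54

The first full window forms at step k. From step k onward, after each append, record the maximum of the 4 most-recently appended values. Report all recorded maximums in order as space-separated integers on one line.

Answer: 49 49 53 53 57 57 57 57 54 54 54

Derivation:
step 1: append 47 -> window=[47] (not full yet)
step 2: append 31 -> window=[47, 31] (not full yet)
step 3: append 49 -> window=[47, 31, 49] (not full yet)
step 4: append 12 -> window=[47, 31, 49, 12] -> max=49
step 5: append 14 -> window=[31, 49, 12, 14] -> max=49
step 6: append 53 -> window=[49, 12, 14, 53] -> max=53
step 7: append 0 -> window=[12, 14, 53, 0] -> max=53
step 8: append 57 -> window=[14, 53, 0, 57] -> max=57
step 9: append 27 -> window=[53, 0, 57, 27] -> max=57
step 10: append 36 -> window=[0, 57, 27, 36] -> max=57
step 11: append 54 -> window=[57, 27, 36, 54] -> max=57
step 12: append 33 -> window=[27, 36, 54, 33] -> max=54
step 13: append 30 -> window=[36, 54, 33, 30] -> max=54
step 14: append 54 -> window=[54, 33, 30, 54] -> max=54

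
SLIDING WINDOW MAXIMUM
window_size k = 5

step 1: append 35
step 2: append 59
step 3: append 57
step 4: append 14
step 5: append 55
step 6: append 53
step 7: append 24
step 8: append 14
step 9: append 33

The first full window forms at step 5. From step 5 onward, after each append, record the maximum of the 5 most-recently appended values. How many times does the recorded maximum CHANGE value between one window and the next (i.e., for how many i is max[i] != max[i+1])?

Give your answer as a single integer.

step 1: append 35 -> window=[35] (not full yet)
step 2: append 59 -> window=[35, 59] (not full yet)
step 3: append 57 -> window=[35, 59, 57] (not full yet)
step 4: append 14 -> window=[35, 59, 57, 14] (not full yet)
step 5: append 55 -> window=[35, 59, 57, 14, 55] -> max=59
step 6: append 53 -> window=[59, 57, 14, 55, 53] -> max=59
step 7: append 24 -> window=[57, 14, 55, 53, 24] -> max=57
step 8: append 14 -> window=[14, 55, 53, 24, 14] -> max=55
step 9: append 33 -> window=[55, 53, 24, 14, 33] -> max=55
Recorded maximums: 59 59 57 55 55
Changes between consecutive maximums: 2

Answer: 2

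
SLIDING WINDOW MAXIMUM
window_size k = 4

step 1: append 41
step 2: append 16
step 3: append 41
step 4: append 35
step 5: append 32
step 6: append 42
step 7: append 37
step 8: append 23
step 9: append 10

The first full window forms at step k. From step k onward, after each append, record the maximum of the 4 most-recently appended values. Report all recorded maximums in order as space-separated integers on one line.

step 1: append 41 -> window=[41] (not full yet)
step 2: append 16 -> window=[41, 16] (not full yet)
step 3: append 41 -> window=[41, 16, 41] (not full yet)
step 4: append 35 -> window=[41, 16, 41, 35] -> max=41
step 5: append 32 -> window=[16, 41, 35, 32] -> max=41
step 6: append 42 -> window=[41, 35, 32, 42] -> max=42
step 7: append 37 -> window=[35, 32, 42, 37] -> max=42
step 8: append 23 -> window=[32, 42, 37, 23] -> max=42
step 9: append 10 -> window=[42, 37, 23, 10] -> max=42

Answer: 41 41 42 42 42 42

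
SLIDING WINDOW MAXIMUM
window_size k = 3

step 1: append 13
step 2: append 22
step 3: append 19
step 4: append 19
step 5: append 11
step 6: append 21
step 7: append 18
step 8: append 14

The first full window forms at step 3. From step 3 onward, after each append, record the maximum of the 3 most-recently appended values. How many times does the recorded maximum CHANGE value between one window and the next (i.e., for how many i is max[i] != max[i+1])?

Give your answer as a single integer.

step 1: append 13 -> window=[13] (not full yet)
step 2: append 22 -> window=[13, 22] (not full yet)
step 3: append 19 -> window=[13, 22, 19] -> max=22
step 4: append 19 -> window=[22, 19, 19] -> max=22
step 5: append 11 -> window=[19, 19, 11] -> max=19
step 6: append 21 -> window=[19, 11, 21] -> max=21
step 7: append 18 -> window=[11, 21, 18] -> max=21
step 8: append 14 -> window=[21, 18, 14] -> max=21
Recorded maximums: 22 22 19 21 21 21
Changes between consecutive maximums: 2

Answer: 2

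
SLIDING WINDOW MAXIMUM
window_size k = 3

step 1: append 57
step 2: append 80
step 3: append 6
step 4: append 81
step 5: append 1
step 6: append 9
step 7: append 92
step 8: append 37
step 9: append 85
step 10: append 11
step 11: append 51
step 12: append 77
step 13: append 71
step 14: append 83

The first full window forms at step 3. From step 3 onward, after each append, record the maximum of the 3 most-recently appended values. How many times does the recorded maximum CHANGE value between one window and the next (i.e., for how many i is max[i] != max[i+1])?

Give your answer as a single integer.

Answer: 5

Derivation:
step 1: append 57 -> window=[57] (not full yet)
step 2: append 80 -> window=[57, 80] (not full yet)
step 3: append 6 -> window=[57, 80, 6] -> max=80
step 4: append 81 -> window=[80, 6, 81] -> max=81
step 5: append 1 -> window=[6, 81, 1] -> max=81
step 6: append 9 -> window=[81, 1, 9] -> max=81
step 7: append 92 -> window=[1, 9, 92] -> max=92
step 8: append 37 -> window=[9, 92, 37] -> max=92
step 9: append 85 -> window=[92, 37, 85] -> max=92
step 10: append 11 -> window=[37, 85, 11] -> max=85
step 11: append 51 -> window=[85, 11, 51] -> max=85
step 12: append 77 -> window=[11, 51, 77] -> max=77
step 13: append 71 -> window=[51, 77, 71] -> max=77
step 14: append 83 -> window=[77, 71, 83] -> max=83
Recorded maximums: 80 81 81 81 92 92 92 85 85 77 77 83
Changes between consecutive maximums: 5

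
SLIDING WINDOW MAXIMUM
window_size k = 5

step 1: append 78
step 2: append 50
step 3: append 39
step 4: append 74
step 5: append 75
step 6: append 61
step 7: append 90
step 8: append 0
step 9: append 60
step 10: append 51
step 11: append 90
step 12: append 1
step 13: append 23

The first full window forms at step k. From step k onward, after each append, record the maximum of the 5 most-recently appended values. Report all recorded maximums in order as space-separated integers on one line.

step 1: append 78 -> window=[78] (not full yet)
step 2: append 50 -> window=[78, 50] (not full yet)
step 3: append 39 -> window=[78, 50, 39] (not full yet)
step 4: append 74 -> window=[78, 50, 39, 74] (not full yet)
step 5: append 75 -> window=[78, 50, 39, 74, 75] -> max=78
step 6: append 61 -> window=[50, 39, 74, 75, 61] -> max=75
step 7: append 90 -> window=[39, 74, 75, 61, 90] -> max=90
step 8: append 0 -> window=[74, 75, 61, 90, 0] -> max=90
step 9: append 60 -> window=[75, 61, 90, 0, 60] -> max=90
step 10: append 51 -> window=[61, 90, 0, 60, 51] -> max=90
step 11: append 90 -> window=[90, 0, 60, 51, 90] -> max=90
step 12: append 1 -> window=[0, 60, 51, 90, 1] -> max=90
step 13: append 23 -> window=[60, 51, 90, 1, 23] -> max=90

Answer: 78 75 90 90 90 90 90 90 90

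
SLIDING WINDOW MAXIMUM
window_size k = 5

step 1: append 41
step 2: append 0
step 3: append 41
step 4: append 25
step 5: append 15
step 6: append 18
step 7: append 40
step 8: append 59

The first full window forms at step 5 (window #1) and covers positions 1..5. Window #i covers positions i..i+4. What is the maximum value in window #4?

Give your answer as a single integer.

Answer: 59

Derivation:
step 1: append 41 -> window=[41] (not full yet)
step 2: append 0 -> window=[41, 0] (not full yet)
step 3: append 41 -> window=[41, 0, 41] (not full yet)
step 4: append 25 -> window=[41, 0, 41, 25] (not full yet)
step 5: append 15 -> window=[41, 0, 41, 25, 15] -> max=41
step 6: append 18 -> window=[0, 41, 25, 15, 18] -> max=41
step 7: append 40 -> window=[41, 25, 15, 18, 40] -> max=41
step 8: append 59 -> window=[25, 15, 18, 40, 59] -> max=59
Window #4 max = 59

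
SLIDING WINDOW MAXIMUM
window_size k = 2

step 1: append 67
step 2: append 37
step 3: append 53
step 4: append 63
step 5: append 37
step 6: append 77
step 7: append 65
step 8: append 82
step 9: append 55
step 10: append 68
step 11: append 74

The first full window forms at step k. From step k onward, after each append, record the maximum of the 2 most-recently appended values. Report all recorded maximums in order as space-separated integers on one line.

Answer: 67 53 63 63 77 77 82 82 68 74

Derivation:
step 1: append 67 -> window=[67] (not full yet)
step 2: append 37 -> window=[67, 37] -> max=67
step 3: append 53 -> window=[37, 53] -> max=53
step 4: append 63 -> window=[53, 63] -> max=63
step 5: append 37 -> window=[63, 37] -> max=63
step 6: append 77 -> window=[37, 77] -> max=77
step 7: append 65 -> window=[77, 65] -> max=77
step 8: append 82 -> window=[65, 82] -> max=82
step 9: append 55 -> window=[82, 55] -> max=82
step 10: append 68 -> window=[55, 68] -> max=68
step 11: append 74 -> window=[68, 74] -> max=74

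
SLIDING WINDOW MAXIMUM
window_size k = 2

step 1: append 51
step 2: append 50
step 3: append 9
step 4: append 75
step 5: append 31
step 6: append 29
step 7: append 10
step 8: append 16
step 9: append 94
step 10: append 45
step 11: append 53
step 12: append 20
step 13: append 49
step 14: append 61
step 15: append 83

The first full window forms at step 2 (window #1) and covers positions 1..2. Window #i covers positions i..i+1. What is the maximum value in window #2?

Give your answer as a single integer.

Answer: 50

Derivation:
step 1: append 51 -> window=[51] (not full yet)
step 2: append 50 -> window=[51, 50] -> max=51
step 3: append 9 -> window=[50, 9] -> max=50
Window #2 max = 50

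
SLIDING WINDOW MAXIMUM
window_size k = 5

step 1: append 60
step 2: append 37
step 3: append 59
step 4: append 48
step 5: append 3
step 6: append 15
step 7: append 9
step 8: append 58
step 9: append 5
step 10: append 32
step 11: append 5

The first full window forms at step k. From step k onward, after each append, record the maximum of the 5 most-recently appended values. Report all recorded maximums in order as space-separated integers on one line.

Answer: 60 59 59 58 58 58 58

Derivation:
step 1: append 60 -> window=[60] (not full yet)
step 2: append 37 -> window=[60, 37] (not full yet)
step 3: append 59 -> window=[60, 37, 59] (not full yet)
step 4: append 48 -> window=[60, 37, 59, 48] (not full yet)
step 5: append 3 -> window=[60, 37, 59, 48, 3] -> max=60
step 6: append 15 -> window=[37, 59, 48, 3, 15] -> max=59
step 7: append 9 -> window=[59, 48, 3, 15, 9] -> max=59
step 8: append 58 -> window=[48, 3, 15, 9, 58] -> max=58
step 9: append 5 -> window=[3, 15, 9, 58, 5] -> max=58
step 10: append 32 -> window=[15, 9, 58, 5, 32] -> max=58
step 11: append 5 -> window=[9, 58, 5, 32, 5] -> max=58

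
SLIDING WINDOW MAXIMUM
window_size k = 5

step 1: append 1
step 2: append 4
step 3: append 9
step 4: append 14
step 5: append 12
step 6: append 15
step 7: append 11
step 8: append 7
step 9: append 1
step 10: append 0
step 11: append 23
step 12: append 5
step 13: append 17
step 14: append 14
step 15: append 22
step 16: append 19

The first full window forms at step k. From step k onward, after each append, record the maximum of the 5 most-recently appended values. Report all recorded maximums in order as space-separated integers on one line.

Answer: 14 15 15 15 15 15 23 23 23 23 23 22

Derivation:
step 1: append 1 -> window=[1] (not full yet)
step 2: append 4 -> window=[1, 4] (not full yet)
step 3: append 9 -> window=[1, 4, 9] (not full yet)
step 4: append 14 -> window=[1, 4, 9, 14] (not full yet)
step 5: append 12 -> window=[1, 4, 9, 14, 12] -> max=14
step 6: append 15 -> window=[4, 9, 14, 12, 15] -> max=15
step 7: append 11 -> window=[9, 14, 12, 15, 11] -> max=15
step 8: append 7 -> window=[14, 12, 15, 11, 7] -> max=15
step 9: append 1 -> window=[12, 15, 11, 7, 1] -> max=15
step 10: append 0 -> window=[15, 11, 7, 1, 0] -> max=15
step 11: append 23 -> window=[11, 7, 1, 0, 23] -> max=23
step 12: append 5 -> window=[7, 1, 0, 23, 5] -> max=23
step 13: append 17 -> window=[1, 0, 23, 5, 17] -> max=23
step 14: append 14 -> window=[0, 23, 5, 17, 14] -> max=23
step 15: append 22 -> window=[23, 5, 17, 14, 22] -> max=23
step 16: append 19 -> window=[5, 17, 14, 22, 19] -> max=22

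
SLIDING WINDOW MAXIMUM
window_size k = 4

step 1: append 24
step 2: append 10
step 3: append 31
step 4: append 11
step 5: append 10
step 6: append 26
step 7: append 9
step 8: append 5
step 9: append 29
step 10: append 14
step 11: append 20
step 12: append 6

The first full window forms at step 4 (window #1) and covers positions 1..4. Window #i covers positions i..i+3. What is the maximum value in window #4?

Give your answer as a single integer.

step 1: append 24 -> window=[24] (not full yet)
step 2: append 10 -> window=[24, 10] (not full yet)
step 3: append 31 -> window=[24, 10, 31] (not full yet)
step 4: append 11 -> window=[24, 10, 31, 11] -> max=31
step 5: append 10 -> window=[10, 31, 11, 10] -> max=31
step 6: append 26 -> window=[31, 11, 10, 26] -> max=31
step 7: append 9 -> window=[11, 10, 26, 9] -> max=26
Window #4 max = 26

Answer: 26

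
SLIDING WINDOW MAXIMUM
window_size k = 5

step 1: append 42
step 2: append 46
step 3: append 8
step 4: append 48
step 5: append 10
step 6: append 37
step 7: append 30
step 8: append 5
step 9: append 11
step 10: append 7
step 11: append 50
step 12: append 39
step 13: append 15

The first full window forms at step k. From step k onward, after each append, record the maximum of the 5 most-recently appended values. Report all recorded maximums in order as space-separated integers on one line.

Answer: 48 48 48 48 37 37 50 50 50

Derivation:
step 1: append 42 -> window=[42] (not full yet)
step 2: append 46 -> window=[42, 46] (not full yet)
step 3: append 8 -> window=[42, 46, 8] (not full yet)
step 4: append 48 -> window=[42, 46, 8, 48] (not full yet)
step 5: append 10 -> window=[42, 46, 8, 48, 10] -> max=48
step 6: append 37 -> window=[46, 8, 48, 10, 37] -> max=48
step 7: append 30 -> window=[8, 48, 10, 37, 30] -> max=48
step 8: append 5 -> window=[48, 10, 37, 30, 5] -> max=48
step 9: append 11 -> window=[10, 37, 30, 5, 11] -> max=37
step 10: append 7 -> window=[37, 30, 5, 11, 7] -> max=37
step 11: append 50 -> window=[30, 5, 11, 7, 50] -> max=50
step 12: append 39 -> window=[5, 11, 7, 50, 39] -> max=50
step 13: append 15 -> window=[11, 7, 50, 39, 15] -> max=50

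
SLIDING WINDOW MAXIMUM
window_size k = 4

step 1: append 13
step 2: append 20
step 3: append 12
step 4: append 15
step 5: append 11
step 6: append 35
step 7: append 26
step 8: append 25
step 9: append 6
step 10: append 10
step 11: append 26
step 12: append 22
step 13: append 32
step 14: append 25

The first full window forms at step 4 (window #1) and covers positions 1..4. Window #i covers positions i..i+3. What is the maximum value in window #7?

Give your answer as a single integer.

Answer: 26

Derivation:
step 1: append 13 -> window=[13] (not full yet)
step 2: append 20 -> window=[13, 20] (not full yet)
step 3: append 12 -> window=[13, 20, 12] (not full yet)
step 4: append 15 -> window=[13, 20, 12, 15] -> max=20
step 5: append 11 -> window=[20, 12, 15, 11] -> max=20
step 6: append 35 -> window=[12, 15, 11, 35] -> max=35
step 7: append 26 -> window=[15, 11, 35, 26] -> max=35
step 8: append 25 -> window=[11, 35, 26, 25] -> max=35
step 9: append 6 -> window=[35, 26, 25, 6] -> max=35
step 10: append 10 -> window=[26, 25, 6, 10] -> max=26
Window #7 max = 26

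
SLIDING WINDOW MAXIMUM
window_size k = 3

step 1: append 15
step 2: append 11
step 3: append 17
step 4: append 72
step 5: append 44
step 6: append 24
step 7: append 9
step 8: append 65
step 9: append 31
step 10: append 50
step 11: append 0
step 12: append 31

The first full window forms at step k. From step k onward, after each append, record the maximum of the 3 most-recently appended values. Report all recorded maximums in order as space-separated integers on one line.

step 1: append 15 -> window=[15] (not full yet)
step 2: append 11 -> window=[15, 11] (not full yet)
step 3: append 17 -> window=[15, 11, 17] -> max=17
step 4: append 72 -> window=[11, 17, 72] -> max=72
step 5: append 44 -> window=[17, 72, 44] -> max=72
step 6: append 24 -> window=[72, 44, 24] -> max=72
step 7: append 9 -> window=[44, 24, 9] -> max=44
step 8: append 65 -> window=[24, 9, 65] -> max=65
step 9: append 31 -> window=[9, 65, 31] -> max=65
step 10: append 50 -> window=[65, 31, 50] -> max=65
step 11: append 0 -> window=[31, 50, 0] -> max=50
step 12: append 31 -> window=[50, 0, 31] -> max=50

Answer: 17 72 72 72 44 65 65 65 50 50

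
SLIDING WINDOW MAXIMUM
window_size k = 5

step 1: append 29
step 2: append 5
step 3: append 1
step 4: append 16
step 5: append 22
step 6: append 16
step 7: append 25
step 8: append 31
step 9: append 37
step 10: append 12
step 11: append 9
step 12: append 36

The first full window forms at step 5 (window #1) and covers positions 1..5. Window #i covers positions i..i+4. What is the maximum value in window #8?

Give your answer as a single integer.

Answer: 37

Derivation:
step 1: append 29 -> window=[29] (not full yet)
step 2: append 5 -> window=[29, 5] (not full yet)
step 3: append 1 -> window=[29, 5, 1] (not full yet)
step 4: append 16 -> window=[29, 5, 1, 16] (not full yet)
step 5: append 22 -> window=[29, 5, 1, 16, 22] -> max=29
step 6: append 16 -> window=[5, 1, 16, 22, 16] -> max=22
step 7: append 25 -> window=[1, 16, 22, 16, 25] -> max=25
step 8: append 31 -> window=[16, 22, 16, 25, 31] -> max=31
step 9: append 37 -> window=[22, 16, 25, 31, 37] -> max=37
step 10: append 12 -> window=[16, 25, 31, 37, 12] -> max=37
step 11: append 9 -> window=[25, 31, 37, 12, 9] -> max=37
step 12: append 36 -> window=[31, 37, 12, 9, 36] -> max=37
Window #8 max = 37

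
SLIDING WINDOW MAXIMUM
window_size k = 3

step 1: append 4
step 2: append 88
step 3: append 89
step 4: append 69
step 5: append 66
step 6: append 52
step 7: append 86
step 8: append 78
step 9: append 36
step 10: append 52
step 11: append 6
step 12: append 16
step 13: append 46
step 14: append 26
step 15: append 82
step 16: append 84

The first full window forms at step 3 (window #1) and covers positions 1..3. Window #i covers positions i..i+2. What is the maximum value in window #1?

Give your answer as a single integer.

step 1: append 4 -> window=[4] (not full yet)
step 2: append 88 -> window=[4, 88] (not full yet)
step 3: append 89 -> window=[4, 88, 89] -> max=89
Window #1 max = 89

Answer: 89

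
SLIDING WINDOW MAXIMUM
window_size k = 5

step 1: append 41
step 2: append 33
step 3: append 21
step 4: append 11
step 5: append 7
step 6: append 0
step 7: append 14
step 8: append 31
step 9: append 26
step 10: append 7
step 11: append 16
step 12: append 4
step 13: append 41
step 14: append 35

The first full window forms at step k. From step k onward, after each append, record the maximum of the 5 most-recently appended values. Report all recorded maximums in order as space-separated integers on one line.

step 1: append 41 -> window=[41] (not full yet)
step 2: append 33 -> window=[41, 33] (not full yet)
step 3: append 21 -> window=[41, 33, 21] (not full yet)
step 4: append 11 -> window=[41, 33, 21, 11] (not full yet)
step 5: append 7 -> window=[41, 33, 21, 11, 7] -> max=41
step 6: append 0 -> window=[33, 21, 11, 7, 0] -> max=33
step 7: append 14 -> window=[21, 11, 7, 0, 14] -> max=21
step 8: append 31 -> window=[11, 7, 0, 14, 31] -> max=31
step 9: append 26 -> window=[7, 0, 14, 31, 26] -> max=31
step 10: append 7 -> window=[0, 14, 31, 26, 7] -> max=31
step 11: append 16 -> window=[14, 31, 26, 7, 16] -> max=31
step 12: append 4 -> window=[31, 26, 7, 16, 4] -> max=31
step 13: append 41 -> window=[26, 7, 16, 4, 41] -> max=41
step 14: append 35 -> window=[7, 16, 4, 41, 35] -> max=41

Answer: 41 33 21 31 31 31 31 31 41 41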